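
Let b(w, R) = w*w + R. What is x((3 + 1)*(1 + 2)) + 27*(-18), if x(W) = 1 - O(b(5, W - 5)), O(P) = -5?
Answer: -480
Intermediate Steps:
b(w, R) = R + w² (b(w, R) = w² + R = R + w²)
x(W) = 6 (x(W) = 1 - 1*(-5) = 1 + 5 = 6)
x((3 + 1)*(1 + 2)) + 27*(-18) = 6 + 27*(-18) = 6 - 486 = -480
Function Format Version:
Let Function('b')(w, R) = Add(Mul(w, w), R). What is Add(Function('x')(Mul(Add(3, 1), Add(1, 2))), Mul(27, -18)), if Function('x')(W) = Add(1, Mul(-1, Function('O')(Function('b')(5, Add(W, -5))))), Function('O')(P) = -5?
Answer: -480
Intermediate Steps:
Function('b')(w, R) = Add(R, Pow(w, 2)) (Function('b')(w, R) = Add(Pow(w, 2), R) = Add(R, Pow(w, 2)))
Function('x')(W) = 6 (Function('x')(W) = Add(1, Mul(-1, -5)) = Add(1, 5) = 6)
Add(Function('x')(Mul(Add(3, 1), Add(1, 2))), Mul(27, -18)) = Add(6, Mul(27, -18)) = Add(6, -486) = -480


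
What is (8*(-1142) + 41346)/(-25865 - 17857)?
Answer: -16105/21861 ≈ -0.73670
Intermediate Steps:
(8*(-1142) + 41346)/(-25865 - 17857) = (-9136 + 41346)/(-43722) = 32210*(-1/43722) = -16105/21861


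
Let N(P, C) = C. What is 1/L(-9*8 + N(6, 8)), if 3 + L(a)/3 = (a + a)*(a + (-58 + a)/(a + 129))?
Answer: 65/1643703 ≈ 3.9545e-5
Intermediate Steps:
L(a) = -9 + 6*a*(a + (-58 + a)/(129 + a)) (L(a) = -9 + 3*((a + a)*(a + (-58 + a)/(a + 129))) = -9 + 3*((2*a)*(a + (-58 + a)/(129 + a))) = -9 + 3*(2*a*(a + (-58 + a)/(129 + a))) = -9 + 6*a*(a + (-58 + a)/(129 + a)))
1/L(-9*8 + N(6, 8)) = 1/(3*(-387 - 119*(-9*8 + 8) + 2*(-9*8 + 8)³ + 260*(-9*8 + 8)²)/(129 + (-9*8 + 8))) = 1/(3*(-387 - 119*(-72 + 8) + 2*(-72 + 8)³ + 260*(-72 + 8)²)/(129 + (-72 + 8))) = 1/(3*(-387 - 119*(-64) + 2*(-64)³ + 260*(-64)²)/(129 - 64)) = 1/(3*(-387 + 7616 + 2*(-262144) + 260*4096)/65) = 1/(3*(1/65)*(-387 + 7616 - 524288 + 1064960)) = 1/(3*(1/65)*547901) = 1/(1643703/65) = 65/1643703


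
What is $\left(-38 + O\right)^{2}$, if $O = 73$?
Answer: $1225$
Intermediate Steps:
$\left(-38 + O\right)^{2} = \left(-38 + 73\right)^{2} = 35^{2} = 1225$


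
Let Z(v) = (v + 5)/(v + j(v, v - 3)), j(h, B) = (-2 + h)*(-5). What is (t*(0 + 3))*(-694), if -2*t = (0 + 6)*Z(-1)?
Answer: 12492/7 ≈ 1784.6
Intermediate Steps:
j(h, B) = 10 - 5*h
Z(v) = (5 + v)/(10 - 4*v) (Z(v) = (v + 5)/(v + (10 - 5*v)) = (5 + v)/(10 - 4*v))
t = -6/7 (t = -(0 + 6)*(-5 - 1*(-1))/(2*(-5 + 2*(-1)))/2 = -3*(-5 + 1)/(2*(-5 - 2)) = -3*(½)*(-4)/(-7) = -3*(½)*(-⅐)*(-4) = -3*2/7 = -½*12/7 = -6/7 ≈ -0.85714)
(t*(0 + 3))*(-694) = -6*(0 + 3)/7*(-694) = -6/7*3*(-694) = -18/7*(-694) = 12492/7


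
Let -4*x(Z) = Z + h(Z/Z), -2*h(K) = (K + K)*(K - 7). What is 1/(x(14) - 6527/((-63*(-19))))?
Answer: -1197/12512 ≈ -0.095668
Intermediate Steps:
h(K) = -K*(-7 + K) (h(K) = -(K + K)*(K - 7)/2 = -2*K*(-7 + K)/2 = -K*(-7 + K))
x(Z) = -3/2 - Z/4 (x(Z) = -(Z + (Z/Z)*(7 - Z/Z))/4 = -(Z + 1*(7 - 1*1))/4 = -(Z + 1*(7 - 1))/4 = -(Z + 1*6)/4 = -(Z + 6)/4 = -(6 + Z)/4 = -3/2 - Z/4)
1/(x(14) - 6527/((-63*(-19)))) = 1/((-3/2 - 1/4*14) - 6527/((-63*(-19)))) = 1/((-3/2 - 7/2) - 6527/1197) = 1/(-5 - 6527*1/1197) = 1/(-5 - 6527/1197) = 1/(-12512/1197) = -1197/12512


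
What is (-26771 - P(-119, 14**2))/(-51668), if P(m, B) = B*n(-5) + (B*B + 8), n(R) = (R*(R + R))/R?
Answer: 63235/51668 ≈ 1.2239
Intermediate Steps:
n(R) = 2*R (n(R) = (R*(2*R))/R = (2*R**2)/R = 2*R)
P(m, B) = 8 + B**2 - 10*B (P(m, B) = B*(2*(-5)) + (B*B + 8) = B*(-10) + (B**2 + 8) = -10*B + (8 + B**2) = 8 + B**2 - 10*B)
(-26771 - P(-119, 14**2))/(-51668) = (-26771 - (8 + (14**2)**2 - 10*14**2))/(-51668) = (-26771 - (8 + 196**2 - 10*196))*(-1/51668) = (-26771 - (8 + 38416 - 1960))*(-1/51668) = (-26771 - 1*36464)*(-1/51668) = (-26771 - 36464)*(-1/51668) = -63235*(-1/51668) = 63235/51668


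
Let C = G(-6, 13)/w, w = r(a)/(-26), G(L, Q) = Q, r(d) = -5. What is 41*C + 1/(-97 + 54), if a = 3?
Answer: 595889/215 ≈ 2771.6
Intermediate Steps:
w = 5/26 (w = -5/(-26) = -5*(-1/26) = 5/26 ≈ 0.19231)
C = 338/5 (C = 13/(5/26) = 13*(26/5) = 338/5 ≈ 67.600)
41*C + 1/(-97 + 54) = 41*(338/5) + 1/(-97 + 54) = 13858/5 + 1/(-43) = 13858/5 - 1/43 = 595889/215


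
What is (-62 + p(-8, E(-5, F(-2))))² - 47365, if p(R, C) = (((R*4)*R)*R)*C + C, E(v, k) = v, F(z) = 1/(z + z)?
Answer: 103442564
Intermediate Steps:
F(z) = 1/(2*z)
p(R, C) = C + 4*C*R³ (p(R, C) = (((4*R)*R)*R)*C + C = ((4*R²)*R)*C + C = (4*R³)*C + C = 4*C*R³ + C = C + 4*C*R³)
(-62 + p(-8, E(-5, F(-2))))² - 47365 = (-62 - 5*(1 + 4*(-8)³))² - 47365 = (-62 - 5*(1 + 4*(-512)))² - 47365 = (-62 - 5*(1 - 2048))² - 47365 = (-62 - 5*(-2047))² - 47365 = (-62 + 10235)² - 47365 = 10173² - 47365 = 103489929 - 47365 = 103442564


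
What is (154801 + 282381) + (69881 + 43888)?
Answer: 550951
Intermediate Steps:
(154801 + 282381) + (69881 + 43888) = 437182 + 113769 = 550951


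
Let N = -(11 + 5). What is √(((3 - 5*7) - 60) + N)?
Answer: 6*I*√3 ≈ 10.392*I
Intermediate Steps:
N = -16 (N = -1*16 = -16)
√(((3 - 5*7) - 60) + N) = √(((3 - 5*7) - 60) - 16) = √(((3 - 35) - 60) - 16) = √((-32 - 60) - 16) = √(-92 - 16) = √(-108) = 6*I*√3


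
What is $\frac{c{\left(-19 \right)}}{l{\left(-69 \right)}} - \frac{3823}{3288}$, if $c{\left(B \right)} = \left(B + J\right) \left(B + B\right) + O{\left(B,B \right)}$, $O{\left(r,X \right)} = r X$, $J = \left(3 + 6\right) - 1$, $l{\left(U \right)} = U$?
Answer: $- \frac{941713}{75624} \approx -12.453$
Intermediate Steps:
$J = 8$ ($J = 9 - 1 = 8$)
$O{\left(r,X \right)} = X r$
$c{\left(B \right)} = B^{2} + 2 B \left(8 + B\right)$ ($c{\left(B \right)} = \left(B + 8\right) \left(B + B\right) + B B = \left(8 + B\right) 2 B + B^{2} = 2 B \left(8 + B\right) + B^{2} = B^{2} + 2 B \left(8 + B\right)$)
$\frac{c{\left(-19 \right)}}{l{\left(-69 \right)}} - \frac{3823}{3288} = \frac{\left(-19\right) \left(16 + 3 \left(-19\right)\right)}{-69} - \frac{3823}{3288} = - 19 \left(16 - 57\right) \left(- \frac{1}{69}\right) - \frac{3823}{3288} = \left(-19\right) \left(-41\right) \left(- \frac{1}{69}\right) - \frac{3823}{3288} = 779 \left(- \frac{1}{69}\right) - \frac{3823}{3288} = - \frac{779}{69} - \frac{3823}{3288} = - \frac{941713}{75624}$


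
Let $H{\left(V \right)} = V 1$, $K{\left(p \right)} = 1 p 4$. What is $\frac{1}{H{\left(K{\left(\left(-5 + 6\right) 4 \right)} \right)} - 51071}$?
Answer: $- \frac{1}{51055} \approx -1.9587 \cdot 10^{-5}$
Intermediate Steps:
$K{\left(p \right)} = 4 p$ ($K{\left(p \right)} = p 4 = 4 p$)
$H{\left(V \right)} = V$
$\frac{1}{H{\left(K{\left(\left(-5 + 6\right) 4 \right)} \right)} - 51071} = \frac{1}{4 \left(-5 + 6\right) 4 - 51071} = \frac{1}{4 \cdot 1 \cdot 4 - 51071} = \frac{1}{4 \cdot 4 - 51071} = \frac{1}{16 - 51071} = \frac{1}{-51055} = - \frac{1}{51055}$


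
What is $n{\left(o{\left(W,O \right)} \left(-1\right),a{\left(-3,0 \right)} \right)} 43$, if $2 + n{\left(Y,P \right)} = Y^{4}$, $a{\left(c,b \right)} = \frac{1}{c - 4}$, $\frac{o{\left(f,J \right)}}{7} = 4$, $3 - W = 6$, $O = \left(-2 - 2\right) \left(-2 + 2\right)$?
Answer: $26430122$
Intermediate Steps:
$O = 0$ ($O = \left(-4\right) 0 = 0$)
$W = -3$ ($W = 3 - 6 = -3$)
$o{\left(f,J \right)} = 28$ ($o{\left(f,J \right)} = 7 \cdot 4 = 28$)
$a{\left(c,b \right)} = \frac{1}{-4 + c}$
$n{\left(Y,P \right)} = -2 + Y^{4}$
$n{\left(o{\left(W,O \right)} \left(-1\right),a{\left(-3,0 \right)} \right)} 43 = \left(-2 + \left(28 \left(-1\right)\right)^{4}\right) 43 = \left(-2 + \left(-28\right)^{4}\right) 43 = \left(-2 + 614656\right) 43 = 614654 \cdot 43 = 26430122$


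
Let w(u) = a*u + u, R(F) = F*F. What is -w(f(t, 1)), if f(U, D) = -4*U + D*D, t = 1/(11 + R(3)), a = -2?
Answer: ⅘ ≈ 0.80000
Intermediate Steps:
R(F) = F²
t = 1/20 (t = 1/(11 + 3²) = 1/(11 + 9) = 1/20 ≈ 0.050000)
f(U, D) = D² - 4*U (f(U, D) = -4*U + D² = D² - 4*U)
w(u) = -u (w(u) = -2*u + u = -u)
-w(f(t, 1)) = -(-1)*(1² - 4*1/20) = -(-1)*(1 - ⅕) = -(-1)*4/5 = -1*(-⅘) = ⅘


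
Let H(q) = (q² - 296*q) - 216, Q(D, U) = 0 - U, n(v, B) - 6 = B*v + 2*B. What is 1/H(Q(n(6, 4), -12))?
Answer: -1/3624 ≈ -0.00027594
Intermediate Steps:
n(v, B) = 6 + 2*B + B*v (n(v, B) = 6 + (B*v + 2*B) = 6 + (2*B + B*v) = 6 + 2*B + B*v)
Q(D, U) = -U
H(q) = -216 + q² - 296*q
1/H(Q(n(6, 4), -12)) = 1/(-216 + (-1*(-12))² - (-296)*(-12)) = 1/(-216 + 12² - 296*12) = 1/(-216 + 144 - 3552) = 1/(-3624) = -1/3624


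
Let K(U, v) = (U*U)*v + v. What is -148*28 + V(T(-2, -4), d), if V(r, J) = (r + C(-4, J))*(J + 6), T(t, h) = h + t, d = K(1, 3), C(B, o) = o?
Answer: -4144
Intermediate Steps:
K(U, v) = v + v*U**2 (K(U, v) = U**2*v + v = v*U**2 + v = v + v*U**2)
d = 6 (d = 3*(1 + 1**2) = 3*(1 + 1) = 3*2 = 6)
V(r, J) = (6 + J)*(J + r) (V(r, J) = (r + J)*(J + 6) = (J + r)*(6 + J) = (6 + J)*(J + r))
-148*28 + V(T(-2, -4), d) = -148*28 + (6**2 + 6*6 + 6*(-4 - 2) + 6*(-4 - 2)) = -4144 + (36 + 36 + 6*(-6) + 6*(-6)) = -4144 + (36 + 36 - 36 - 36) = -4144 + 0 = -4144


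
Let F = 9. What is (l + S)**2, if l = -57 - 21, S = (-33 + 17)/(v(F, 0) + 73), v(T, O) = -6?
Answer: 27478564/4489 ≈ 6121.3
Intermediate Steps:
S = -16/67 (S = (-33 + 17)/(-6 + 73) = -16/67 ≈ -0.23881)
l = -78
(l + S)**2 = (-78 - 16/67)**2 = (-5242/67)**2 = 27478564/4489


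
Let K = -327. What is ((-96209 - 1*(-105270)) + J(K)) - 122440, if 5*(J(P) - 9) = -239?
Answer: -567089/5 ≈ -1.1342e+5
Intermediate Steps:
J(P) = -194/5 (J(P) = 9 + (⅕)*(-239) = 9 - 239/5 = -194/5)
((-96209 - 1*(-105270)) + J(K)) - 122440 = ((-96209 - 1*(-105270)) - 194/5) - 122440 = ((-96209 + 105270) - 194/5) - 122440 = (9061 - 194/5) - 122440 = 45111/5 - 122440 = -567089/5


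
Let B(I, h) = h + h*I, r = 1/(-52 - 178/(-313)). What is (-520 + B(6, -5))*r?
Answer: 57905/5366 ≈ 10.791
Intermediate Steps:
r = -313/16098 (r = 1/(-52 - 178*(-1/313)) = 1/(-52 + 178/313) = 1/(-16098/313) = -313/16098 ≈ -0.019443)
B(I, h) = h + I*h
(-520 + B(6, -5))*r = (-520 - 5*(1 + 6))*(-313/16098) = (-520 - 5*7)*(-313/16098) = (-520 - 35)*(-313/16098) = -555*(-313/16098) = 57905/5366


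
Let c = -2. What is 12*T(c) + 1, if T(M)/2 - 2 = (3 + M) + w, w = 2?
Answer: 121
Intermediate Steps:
T(M) = 14 + 2*M (T(M) = 4 + 2*((3 + M) + 2) = 4 + 2*(5 + M) = 4 + (10 + 2*M) = 14 + 2*M)
12*T(c) + 1 = 12*(14 + 2*(-2)) + 1 = 12*(14 - 4) + 1 = 12*10 + 1 = 120 + 1 = 121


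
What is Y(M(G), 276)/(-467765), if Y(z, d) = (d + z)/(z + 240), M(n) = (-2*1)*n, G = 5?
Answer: -133/53792975 ≈ -2.4724e-6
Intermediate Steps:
M(n) = -2*n
Y(z, d) = (d + z)/(240 + z)
Y(M(G), 276)/(-467765) = ((276 - 2*5)/(240 - 2*5))/(-467765) = ((276 - 10)/(240 - 10))*(-1/467765) = (266/230)*(-1/467765) = ((1/230)*266)*(-1/467765) = (133/115)*(-1/467765) = -133/53792975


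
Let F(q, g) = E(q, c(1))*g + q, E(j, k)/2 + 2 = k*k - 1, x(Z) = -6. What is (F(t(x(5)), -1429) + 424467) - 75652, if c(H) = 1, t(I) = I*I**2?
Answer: 354315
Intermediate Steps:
t(I) = I**3
E(j, k) = -6 + 2*k**2 (E(j, k) = -4 + 2*(k*k - 1) = -4 + 2*(k**2 - 1) = -4 + 2*(-1 + k**2) = -4 + (-2 + 2*k**2) = -6 + 2*k**2)
F(q, g) = q - 4*g (F(q, g) = (-6 + 2*1**2)*g + q = (-6 + 2*1)*g + q = (-6 + 2)*g + q = -4*g + q = q - 4*g)
(F(t(x(5)), -1429) + 424467) - 75652 = (((-6)**3 - 4*(-1429)) + 424467) - 75652 = ((-216 + 5716) + 424467) - 75652 = (5500 + 424467) - 75652 = 429967 - 75652 = 354315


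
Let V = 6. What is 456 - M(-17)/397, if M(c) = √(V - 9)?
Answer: 456 - I*√3/397 ≈ 456.0 - 0.0043629*I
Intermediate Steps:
M(c) = I*√3 (M(c) = √(6 - 9) = √(-3) = I*√3)
456 - M(-17)/397 = 456 - I*√3/397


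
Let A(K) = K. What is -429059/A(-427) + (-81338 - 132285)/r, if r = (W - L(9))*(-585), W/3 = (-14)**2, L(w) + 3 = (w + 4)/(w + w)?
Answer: 296501305917/294896875 ≈ 1005.4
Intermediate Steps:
L(w) = -3 + (4 + w)/(2*w) (L(w) = -3 + (w + 4)/(w + w) = -3 + (4 + w)/((2*w)) = -3 + (4 + w)*(1/(2*w)) = -3 + (4 + w)/(2*w))
W = 588 (W = 3*(-14)**2 = 3*196 = 588)
r = -690625/2 (r = (588 - (-5/2 + 2/9))*(-585) = (588 - 1*(-41/18))*(-585) = (588 + 41/18)*(-585) = (10625/18)*(-585) = -690625/2 ≈ -3.4531e+5)
-429059/A(-427) + (-81338 - 132285)/r = -429059/(-427) + (-81338 - 132285)/(-690625/2) = -429059*(-1/427) - 213623*(-2/690625) = 429059/427 + 427246/690625 = 296501305917/294896875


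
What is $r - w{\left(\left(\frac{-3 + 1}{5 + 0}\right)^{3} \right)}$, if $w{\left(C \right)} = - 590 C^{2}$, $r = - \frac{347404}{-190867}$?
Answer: $\frac{2527065084}{596459375} \approx 4.2368$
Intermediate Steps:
$r = \frac{347404}{190867}$ ($r = \left(-347404\right) \left(- \frac{1}{190867}\right) = \frac{347404}{190867} \approx 1.8201$)
$r - w{\left(\left(\frac{-3 + 1}{5 + 0}\right)^{3} \right)} = \frac{347404}{190867} - - 590 \left(\left(\frac{-3 + 1}{5 + 0}\right)^{3}\right)^{2} = \frac{347404}{190867} - - 590 \left(\left(- \frac{2}{5}\right)^{3}\right)^{2} = \frac{347404}{190867} - - 590 \left(- \frac{8}{125}\right)^{2} = \frac{347404}{190867} - \left(-590\right) \frac{64}{15625} = \frac{347404}{190867} - - \frac{7552}{3125} = \frac{347404}{190867} + \frac{7552}{3125} = \frac{2527065084}{596459375}$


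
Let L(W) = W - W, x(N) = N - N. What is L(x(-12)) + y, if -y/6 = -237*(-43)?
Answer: -61146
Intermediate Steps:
x(N) = 0
L(W) = 0
y = -61146 (y = -(-1422)*(-43) = -6*10191 = -61146)
L(x(-12)) + y = 0 - 61146 = -61146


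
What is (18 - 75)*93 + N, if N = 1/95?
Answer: -503594/95 ≈ -5301.0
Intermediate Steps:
N = 1/95 ≈ 0.010526
(18 - 75)*93 + N = (18 - 75)*93 + 1/95 = -57*93 + 1/95 = -5301 + 1/95 = -503594/95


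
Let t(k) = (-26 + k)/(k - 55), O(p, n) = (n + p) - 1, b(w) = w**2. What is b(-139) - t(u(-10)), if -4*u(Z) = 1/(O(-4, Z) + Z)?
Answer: 106243580/5499 ≈ 19321.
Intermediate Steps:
O(p, n) = -1 + n + p
u(Z) = -1/(4*(-5 + 2*Z)) (u(Z) = -1/(4*((-1 + Z - 4) + Z)) = -1/(4*((-5 + Z) + Z)) = -1/(4*(-5 + 2*Z)))
t(k) = (-26 + k)/(-55 + k)
b(-139) - t(u(-10)) = (-139)**2 - (-26 - 1/(-20 + 8*(-10)))/(-55 - 1/(-20 + 8*(-10))) = 19321 - (-26 - 1/(-20 - 80))/(-55 - 1/(-20 - 80)) = 19321 - (-26 - 1/(-100))/(-55 - 1/(-100)) = 19321 - (-26 - 1*(-1/100))/(-55 - 1*(-1/100)) = 19321 - (-26 + 1/100)/(-55 + 1/100) = 19321 - (-2599)/((-5499/100)*100) = 19321 - (-100)*(-2599)/(5499*100) = 19321 - 1*2599/5499 = 19321 - 2599/5499 = 106243580/5499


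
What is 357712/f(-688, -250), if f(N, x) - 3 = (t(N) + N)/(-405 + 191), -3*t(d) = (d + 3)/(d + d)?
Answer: 315999919104/5490925 ≈ 57550.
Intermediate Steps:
t(d) = -(3 + d)/(6*d) (t(d) = -(d + 3)/(3*(d + d)) = -(3 + d)/(3*(2*d)) = -(3 + d)*1/(2*d)/3 = -(3 + d)/(6*d))
f(N, x) = 3 - N/214 - (-3 - N)/(1284*N) (f(N, x) = 3 + ((-3 - N)/(6*N) + N)/(-405 + 191) = 3 + (N + (-3 - N)/(6*N))/(-214) = 3 + (N + (-3 - N)/(6*N))*(-1/214) = 3 + (-N/214 - (-3 - N)/(1284*N)) = 3 - N/214 - (-3 - N)/(1284*N))
357712/f(-688, -250) = 357712/(3853/1284 - 1/214*(-688) + (1/428)/(-688)) = 357712/(3853/1284 + 344/107 + (1/428)*(-1/688)) = 357712/(3853/1284 + 344/107 - 1/294464) = 357712/(5490925/883392) = 357712*(883392/5490925) = 315999919104/5490925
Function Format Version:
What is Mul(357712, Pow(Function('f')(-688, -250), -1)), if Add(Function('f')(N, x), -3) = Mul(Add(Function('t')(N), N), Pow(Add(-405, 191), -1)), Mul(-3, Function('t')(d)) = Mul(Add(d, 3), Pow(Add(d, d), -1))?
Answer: Rational(315999919104, 5490925) ≈ 57550.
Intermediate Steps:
Function('t')(d) = Mul(Rational(-1, 6), Pow(d, -1), Add(3, d)) (Function('t')(d) = Mul(Rational(-1, 3), Mul(Add(d, 3), Pow(Add(d, d), -1))) = Mul(Rational(-1, 3), Mul(Add(3, d), Pow(Mul(2, d), -1))) = Mul(Rational(-1, 3), Mul(Add(3, d), Mul(Rational(1, 2), Pow(d, -1)))) = Mul(Rational(-1, 3), Mul(Rational(1, 2), Pow(d, -1), Add(3, d))) = Mul(Rational(-1, 6), Pow(d, -1), Add(3, d)))
Function('f')(N, x) = Add(3, Mul(Rational(-1, 214), N), Mul(Rational(-1, 1284), Pow(N, -1), Add(-3, Mul(-1, N)))) (Function('f')(N, x) = Add(3, Mul(Add(Mul(Rational(1, 6), Pow(N, -1), Add(-3, Mul(-1, N))), N), Pow(Add(-405, 191), -1))) = Add(3, Mul(Add(N, Mul(Rational(1, 6), Pow(N, -1), Add(-3, Mul(-1, N)))), Pow(-214, -1))) = Add(3, Mul(Add(N, Mul(Rational(1, 6), Pow(N, -1), Add(-3, Mul(-1, N)))), Rational(-1, 214))) = Add(3, Add(Mul(Rational(-1, 214), N), Mul(Rational(-1, 1284), Pow(N, -1), Add(-3, Mul(-1, N))))) = Add(3, Mul(Rational(-1, 214), N), Mul(Rational(-1, 1284), Pow(N, -1), Add(-3, Mul(-1, N)))))
Mul(357712, Pow(Function('f')(-688, -250), -1)) = Mul(357712, Pow(Add(Rational(3853, 1284), Mul(Rational(-1, 214), -688), Mul(Rational(1, 428), Pow(-688, -1))), -1)) = Mul(357712, Pow(Add(Rational(3853, 1284), Rational(344, 107), Mul(Rational(1, 428), Rational(-1, 688))), -1)) = Mul(357712, Pow(Add(Rational(3853, 1284), Rational(344, 107), Rational(-1, 294464)), -1)) = Mul(357712, Pow(Rational(5490925, 883392), -1)) = Mul(357712, Rational(883392, 5490925)) = Rational(315999919104, 5490925)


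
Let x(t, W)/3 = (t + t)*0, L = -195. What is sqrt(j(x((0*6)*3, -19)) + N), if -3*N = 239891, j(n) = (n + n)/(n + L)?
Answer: I*sqrt(719673)/3 ≈ 282.78*I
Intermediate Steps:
x(t, W) = 0 (x(t, W) = 3*((t + t)*0) = 3*((2*t)*0) = 3*0 = 0)
j(n) = 2*n/(-195 + n) (j(n) = (n + n)/(n - 195) = (2*n)/(-195 + n) = 2*n/(-195 + n))
N = -239891/3 (N = -1/3*239891 = -239891/3 ≈ -79964.)
sqrt(j(x((0*6)*3, -19)) + N) = sqrt(2*0/(-195 + 0) - 239891/3) = sqrt(2*0/(-195) - 239891/3) = sqrt(2*0*(-1/195) - 239891/3) = sqrt(0 - 239891/3) = sqrt(-239891/3) = I*sqrt(719673)/3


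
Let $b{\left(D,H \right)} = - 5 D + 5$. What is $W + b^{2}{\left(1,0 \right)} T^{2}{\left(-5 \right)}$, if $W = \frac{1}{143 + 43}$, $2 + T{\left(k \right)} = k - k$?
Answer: $\frac{1}{186} \approx 0.0053763$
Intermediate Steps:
$b{\left(D,H \right)} = 5 - 5 D$
$T{\left(k \right)} = -2$ ($T{\left(k \right)} = -2 + \left(k - k\right) = -2 + 0 = -2$)
$W = \frac{1}{186} \approx 0.0053763$
$W + b^{2}{\left(1,0 \right)} T^{2}{\left(-5 \right)} = \frac{1}{186} + \left(5 - 5\right)^{2} \left(-2\right)^{2} = \frac{1}{186} + \left(5 - 5\right)^{2} \cdot 4 = \frac{1}{186} + 0^{2} \cdot 4 = \frac{1}{186} + 0 \cdot 4 = \frac{1}{186} + 0 = \frac{1}{186}$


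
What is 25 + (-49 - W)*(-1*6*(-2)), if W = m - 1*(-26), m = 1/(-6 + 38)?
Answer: -7003/8 ≈ -875.38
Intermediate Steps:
m = 1/32 ≈ 0.031250
W = 833/32 (W = 1/32 - 1*(-26) = 1/32 + 26 = 833/32 ≈ 26.031)
25 + (-49 - W)*(-1*6*(-2)) = 25 + (-49 - 1*833/32)*(-1*6*(-2)) = 25 + (-49 - 833/32)*(-6*(-2)) = 25 - 2401/32*12 = 25 - 7203/8 = -7003/8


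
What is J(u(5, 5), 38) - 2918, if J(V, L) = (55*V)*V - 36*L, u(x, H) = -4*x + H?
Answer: 8089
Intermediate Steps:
u(x, H) = H - 4*x
J(V, L) = -36*L + 55*V² (J(V, L) = 55*V² - 36*L = -36*L + 55*V²)
J(u(5, 5), 38) - 2918 = (-36*38 + 55*(5 - 4*5)²) - 2918 = (-1368 + 55*(5 - 20)²) - 2918 = (-1368 + 55*(-15)²) - 2918 = (-1368 + 55*225) - 2918 = (-1368 + 12375) - 2918 = 11007 - 2918 = 8089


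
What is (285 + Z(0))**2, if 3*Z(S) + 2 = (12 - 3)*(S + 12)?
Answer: 923521/9 ≈ 1.0261e+5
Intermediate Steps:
Z(S) = 106/3 + 3*S (Z(S) = -2/3 + ((12 - 3)*(S + 12))/3 = -2/3 + (9*(12 + S))/3 = -2/3 + (108 + 9*S)/3 = -2/3 + (36 + 3*S) = 106/3 + 3*S)
(285 + Z(0))**2 = (285 + (106/3 + 3*0))**2 = (285 + (106/3 + 0))**2 = (285 + 106/3)**2 = (961/3)**2 = 923521/9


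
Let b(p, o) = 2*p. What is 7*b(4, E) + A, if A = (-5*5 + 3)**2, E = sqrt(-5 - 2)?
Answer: 540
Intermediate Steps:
E = I*sqrt(7) (E = sqrt(-7) = I*sqrt(7) ≈ 2.6458*I)
A = 484 (A = (-25 + 3)**2 = (-22)**2 = 484)
7*b(4, E) + A = 7*(2*4) + 484 = 7*8 + 484 = 56 + 484 = 540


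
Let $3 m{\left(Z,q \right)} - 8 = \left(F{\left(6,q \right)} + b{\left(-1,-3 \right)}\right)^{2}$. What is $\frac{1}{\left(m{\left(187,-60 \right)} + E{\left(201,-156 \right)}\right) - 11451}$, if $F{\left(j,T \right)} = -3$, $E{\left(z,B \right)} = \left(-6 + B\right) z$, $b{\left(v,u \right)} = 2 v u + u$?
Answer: $- \frac{3}{132031} \approx -2.2722 \cdot 10^{-5}$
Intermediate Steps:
$b{\left(v,u \right)} = u + 2 u v$ ($b{\left(v,u \right)} = 2 u v + u = u + 2 u v$)
$E{\left(z,B \right)} = z \left(-6 + B\right)$
$m{\left(Z,q \right)} = \frac{8}{3}$ ($m{\left(Z,q \right)} = \frac{8}{3} + \frac{\left(-3 - 3 \left(1 + 2 \left(-1\right)\right)\right)^{2}}{3} = \frac{8}{3} + \frac{\left(-3 - 3 \left(1 - 2\right)\right)^{2}}{3} = \frac{8}{3} + \frac{\left(-3 - -3\right)^{2}}{3} = \frac{8}{3} + \frac{\left(-3 + 3\right)^{2}}{3} = \frac{8}{3} + \frac{0^{2}}{3} = \frac{8}{3} + \frac{1}{3} \cdot 0 = \frac{8}{3} + 0 = \frac{8}{3}$)
$\frac{1}{\left(m{\left(187,-60 \right)} + E{\left(201,-156 \right)}\right) - 11451} = \frac{1}{\left(\frac{8}{3} + 201 \left(-6 - 156\right)\right) - 11451} = \frac{1}{\left(\frac{8}{3} + 201 \left(-162\right)\right) - 11451} = \frac{1}{\left(\frac{8}{3} - 32562\right) - 11451} = \frac{1}{- \frac{97678}{3} - 11451} = \frac{1}{- \frac{132031}{3}} = - \frac{3}{132031}$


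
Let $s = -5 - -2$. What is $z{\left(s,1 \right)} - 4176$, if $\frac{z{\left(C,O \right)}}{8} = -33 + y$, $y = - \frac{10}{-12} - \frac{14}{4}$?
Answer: $- \frac{13384}{3} \approx -4461.3$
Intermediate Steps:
$s = -3$ ($s = -5 + 2 = -3$)
$y = - \frac{8}{3}$ ($y = \left(-10\right) \left(- \frac{1}{12}\right) - \frac{7}{2} = \frac{5}{6} - \frac{7}{2} = - \frac{8}{3} \approx -2.6667$)
$z{\left(C,O \right)} = - \frac{856}{3}$ ($z{\left(C,O \right)} = 8 \left(-33 - \frac{8}{3}\right) = 8 \left(- \frac{107}{3}\right) = - \frac{856}{3}$)
$z{\left(s,1 \right)} - 4176 = - \frac{856}{3} - 4176 = - \frac{13384}{3}$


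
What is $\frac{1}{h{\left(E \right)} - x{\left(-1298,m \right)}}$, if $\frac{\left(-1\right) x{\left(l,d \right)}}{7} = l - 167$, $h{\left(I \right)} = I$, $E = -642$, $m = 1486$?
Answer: $- \frac{1}{10897} \approx -9.1768 \cdot 10^{-5}$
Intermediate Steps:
$x{\left(l,d \right)} = 1169 - 7 l$ ($x{\left(l,d \right)} = - 7 \left(l - 167\right) = - 7 \left(-167 + l\right) = 1169 - 7 l$)
$\frac{1}{h{\left(E \right)} - x{\left(-1298,m \right)}} = \frac{1}{-642 - \left(1169 - -9086\right)} = \frac{1}{-642 - \left(1169 + 9086\right)} = \frac{1}{-642 - 10255} = \frac{1}{-10897} = - \frac{1}{10897}$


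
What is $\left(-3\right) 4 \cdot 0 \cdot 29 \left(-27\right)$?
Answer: $0$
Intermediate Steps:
$\left(-3\right) 4 \cdot 0 \cdot 29 \left(-27\right) = \left(-12\right) 0 \cdot 29 \left(-27\right) = 0 \cdot 29 \left(-27\right) = 0 \left(-27\right) = 0$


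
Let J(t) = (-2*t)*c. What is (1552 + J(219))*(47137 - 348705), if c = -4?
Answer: -996380672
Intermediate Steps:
J(t) = 8*t (J(t) = -2*t*(-4) = 8*t)
(1552 + J(219))*(47137 - 348705) = (1552 + 8*219)*(47137 - 348705) = (1552 + 1752)*(-301568) = 3304*(-301568) = -996380672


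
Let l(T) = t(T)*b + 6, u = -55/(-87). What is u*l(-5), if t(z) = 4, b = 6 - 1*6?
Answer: 110/29 ≈ 3.7931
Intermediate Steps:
u = 55/87 (u = -55*(-1/87) = 55/87 ≈ 0.63218)
b = 0 (b = 6 - 6 = 0)
l(T) = 6 (l(T) = 4*0 + 6 = 0 + 6 = 6)
u*l(-5) = (55/87)*6 = 110/29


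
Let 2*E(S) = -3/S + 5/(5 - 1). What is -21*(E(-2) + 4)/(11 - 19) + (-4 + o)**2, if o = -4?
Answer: 4999/64 ≈ 78.109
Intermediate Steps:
E(S) = 5/8 - 3/(2*S) (E(S) = (-3/S + 5/(5 - 1))/2 = (-3/S + 5/4)/2 = (5/4 - 3/S)/2 = 5/8 - 3/(2*S))
-21*(E(-2) + 4)/(11 - 19) + (-4 + o)**2 = -21*((1/8)*(-12 + 5*(-2))/(-2) + 4)/(11 - 19) + (-4 - 4)**2 = -21*((1/8)*(-1/2)*(-12 - 10) + 4)/(-8) + (-8)**2 = -21*((1/8)*(-1/2)*(-22) + 4)*(-1)/8 + 64 = -21*(11/8 + 4)*(-1)/8 + 64 = -903*(-1)/(8*8) + 64 = -21*(-43/64) + 64 = 903/64 + 64 = 4999/64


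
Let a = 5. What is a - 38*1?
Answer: -33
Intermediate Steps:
a - 38*1 = 5 - 38*1 = 5 - 38 = -33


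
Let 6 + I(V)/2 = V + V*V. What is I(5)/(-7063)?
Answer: -48/7063 ≈ -0.0067960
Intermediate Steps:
I(V) = -12 + 2*V + 2*V**2 (I(V) = -12 + 2*(V + V*V) = -12 + 2*(V + V**2) = -12 + (2*V + 2*V**2) = -12 + 2*V + 2*V**2)
I(5)/(-7063) = (-12 + 2*5 + 2*5**2)/(-7063) = (-12 + 10 + 2*25)*(-1/7063) = (-12 + 10 + 50)*(-1/7063) = 48*(-1/7063) = -48/7063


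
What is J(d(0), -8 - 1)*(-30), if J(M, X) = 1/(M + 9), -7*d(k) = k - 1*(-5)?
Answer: -105/29 ≈ -3.6207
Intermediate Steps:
d(k) = -5/7 - k/7 (d(k) = -(k - 1*(-5))/7 = -(k + 5)/7 = -(5 + k)/7 = -5/7 - k/7)
J(M, X) = 1/(9 + M)
J(d(0), -8 - 1)*(-30) = -30/(9 + (-5/7 - 1/7*0)) = -30/(9 + (-5/7 + 0)) = -30/(9 - 5/7) = -30/(58/7) = (7/58)*(-30) = -105/29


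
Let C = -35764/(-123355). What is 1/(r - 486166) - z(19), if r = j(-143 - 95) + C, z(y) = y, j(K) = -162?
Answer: -1139828262199/59990954676 ≈ -19.000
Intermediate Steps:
C = 35764/123355 (C = -35764*(-1/123355) = 35764/123355 ≈ 0.28993)
r = -19947746/123355 (r = -162 + 35764/123355 = -19947746/123355 ≈ -161.71)
1/(r - 486166) - z(19) = 1/(-19947746/123355 - 486166) - 1*19 = 1/(-59990954676/123355) - 19 = -123355/59990954676 - 19 = -1139828262199/59990954676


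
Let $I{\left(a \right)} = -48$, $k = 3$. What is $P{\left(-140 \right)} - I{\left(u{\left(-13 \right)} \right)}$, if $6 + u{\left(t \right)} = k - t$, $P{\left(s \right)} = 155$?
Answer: $203$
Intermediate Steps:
$u{\left(t \right)} = -3 - t$ ($u{\left(t \right)} = -6 - \left(-3 + t\right) = -3 - t$)
$P{\left(-140 \right)} - I{\left(u{\left(-13 \right)} \right)} = 155 - -48 = 155 + 48 = 203$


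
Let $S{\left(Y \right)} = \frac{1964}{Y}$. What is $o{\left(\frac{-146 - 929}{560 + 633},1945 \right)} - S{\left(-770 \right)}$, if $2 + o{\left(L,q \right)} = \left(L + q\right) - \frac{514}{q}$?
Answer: $\frac{69480525984}{35733929} \approx 1944.4$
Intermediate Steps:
$o{\left(L,q \right)} = -2 + L + q - \frac{514}{q}$ ($o{\left(L,q \right)} = -2 - \left(- L - q + \frac{514}{q}\right) = -2 + \left(L + q - \frac{514}{q}\right) = -2 + L + q - \frac{514}{q}$)
$o{\left(\frac{-146 - 929}{560 + 633},1945 \right)} - S{\left(-770 \right)} = \left(-2 + \frac{-146 - 929}{560 + 633} + 1945 - \frac{514}{1945}\right) - \frac{1964}{-770} = \left(-2 - \frac{1075}{1193} + 1945 - \frac{514}{1945}\right) - 1964 \left(- \frac{1}{770}\right) = \left(-2 - \frac{1075}{1193} + 1945 - \frac{514}{1945}\right) - - \frac{982}{385} = \left(-2 - \frac{1075}{1193} + 1945 - \frac{514}{1945}\right) + \frac{982}{385} = \frac{4505803978}{2320385} + \frac{982}{385} = \frac{69480525984}{35733929}$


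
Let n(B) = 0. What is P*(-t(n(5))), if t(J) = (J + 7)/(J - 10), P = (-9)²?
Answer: 567/10 ≈ 56.700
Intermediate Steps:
P = 81
t(J) = (7 + J)/(-10 + J)
P*(-t(n(5))) = 81*(-(7 + 0)/(-10 + 0)) = 81*(-7/(-10)) = 81*(-(-1)*7/10) = 81*(-1*(-7/10)) = 81*(7/10) = 567/10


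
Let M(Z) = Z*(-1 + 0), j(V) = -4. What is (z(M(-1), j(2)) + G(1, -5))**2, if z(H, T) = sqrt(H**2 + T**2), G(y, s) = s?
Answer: (5 - sqrt(17))**2 ≈ 0.76894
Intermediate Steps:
M(Z) = -Z (M(Z) = Z*(-1) = -Z)
(z(M(-1), j(2)) + G(1, -5))**2 = (sqrt((-1*(-1))**2 + (-4)**2) - 5)**2 = (sqrt(1**2 + 16) - 5)**2 = (sqrt(1 + 16) - 5)**2 = (sqrt(17) - 5)**2 = (-5 + sqrt(17))**2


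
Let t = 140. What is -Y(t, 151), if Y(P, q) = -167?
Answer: 167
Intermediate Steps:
-Y(t, 151) = -1*(-167) = 167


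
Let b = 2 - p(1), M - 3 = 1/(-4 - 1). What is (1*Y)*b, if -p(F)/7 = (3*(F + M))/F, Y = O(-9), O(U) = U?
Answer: -3681/5 ≈ -736.20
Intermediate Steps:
Y = -9
M = 14/5 (M = 3 + 1/(-4 - 1) = 3 + 1/(-5) = 3 - 1/5 = 14/5 ≈ 2.8000)
p(F) = -7*(42/5 + 3*F)/F (p(F) = -7*3*(F + 14/5)/F = -7*3*(14/5 + F)/F = -7*(42/5 + 3*F)/F)
b = 409/5 (b = 2 - (-21 - 294/5/1) = 2 - (-21 - 294/5*1) = 2 - (-21 - 294/5) = 2 - 1*(-399/5) = 2 + 399/5 = 409/5 ≈ 81.800)
(1*Y)*b = (1*(-9))*(409/5) = -9*409/5 = -3681/5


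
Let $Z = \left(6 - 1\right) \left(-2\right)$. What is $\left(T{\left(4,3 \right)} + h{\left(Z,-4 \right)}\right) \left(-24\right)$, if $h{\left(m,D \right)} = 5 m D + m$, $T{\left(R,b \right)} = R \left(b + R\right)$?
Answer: $-5232$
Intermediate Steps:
$T{\left(R,b \right)} = R \left(R + b\right)$
$Z = -10$ ($Z = 5 \left(-2\right) = -10$)
$h{\left(m,D \right)} = m + 5 D m$ ($h{\left(m,D \right)} = 5 D m + m = m + 5 D m$)
$\left(T{\left(4,3 \right)} + h{\left(Z,-4 \right)}\right) \left(-24\right) = \left(4 \left(4 + 3\right) - 10 \left(1 + 5 \left(-4\right)\right)\right) \left(-24\right) = \left(4 \cdot 7 - 10 \left(1 - 20\right)\right) \left(-24\right) = \left(28 - -190\right) \left(-24\right) = \left(28 + 190\right) \left(-24\right) = 218 \left(-24\right) = -5232$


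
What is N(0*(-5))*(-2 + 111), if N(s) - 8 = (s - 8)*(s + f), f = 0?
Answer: 872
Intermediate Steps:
N(s) = 8 + s*(-8 + s) (N(s) = 8 + (s - 8)*(s + 0) = 8 + (-8 + s)*s = 8 + s*(-8 + s))
N(0*(-5))*(-2 + 111) = (8 + (0*(-5))² - 0*(-5))*(-2 + 111) = (8 + 0² - 8*0)*109 = (8 + 0 + 0)*109 = 8*109 = 872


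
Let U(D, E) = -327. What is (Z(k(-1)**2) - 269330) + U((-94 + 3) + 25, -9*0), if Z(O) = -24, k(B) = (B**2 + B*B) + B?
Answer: -269681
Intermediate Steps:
k(B) = B + 2*B**2 (k(B) = (B**2 + B**2) + B = 2*B**2 + B = B + 2*B**2)
(Z(k(-1)**2) - 269330) + U((-94 + 3) + 25, -9*0) = (-24 - 269330) - 327 = -269354 - 327 = -269681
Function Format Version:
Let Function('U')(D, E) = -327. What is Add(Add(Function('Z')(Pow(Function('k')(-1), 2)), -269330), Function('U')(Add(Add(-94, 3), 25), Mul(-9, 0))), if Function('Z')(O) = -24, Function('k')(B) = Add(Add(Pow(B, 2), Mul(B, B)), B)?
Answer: -269681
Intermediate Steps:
Function('k')(B) = Add(B, Mul(2, Pow(B, 2))) (Function('k')(B) = Add(Add(Pow(B, 2), Pow(B, 2)), B) = Add(Mul(2, Pow(B, 2)), B) = Add(B, Mul(2, Pow(B, 2))))
Add(Add(Function('Z')(Pow(Function('k')(-1), 2)), -269330), Function('U')(Add(Add(-94, 3), 25), Mul(-9, 0))) = Add(Add(-24, -269330), -327) = Add(-269354, -327) = -269681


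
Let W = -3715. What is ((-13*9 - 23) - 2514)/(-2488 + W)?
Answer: 2654/6203 ≈ 0.42786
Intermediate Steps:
((-13*9 - 23) - 2514)/(-2488 + W) = ((-13*9 - 23) - 2514)/(-2488 - 3715) = ((-117 - 23) - 2514)/(-6203) = (-140 - 2514)*(-1/6203) = -2654*(-1/6203) = 2654/6203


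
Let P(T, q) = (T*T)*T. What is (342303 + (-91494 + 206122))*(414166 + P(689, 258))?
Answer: 149643502006485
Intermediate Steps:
P(T, q) = T³ (P(T, q) = T²*T = T³)
(342303 + (-91494 + 206122))*(414166 + P(689, 258)) = (342303 + (-91494 + 206122))*(414166 + 689³) = (342303 + 114628)*(414166 + 327082769) = 456931*327496935 = 149643502006485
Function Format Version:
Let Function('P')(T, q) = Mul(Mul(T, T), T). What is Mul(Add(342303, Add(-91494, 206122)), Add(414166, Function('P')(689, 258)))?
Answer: 149643502006485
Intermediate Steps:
Function('P')(T, q) = Pow(T, 3) (Function('P')(T, q) = Mul(Pow(T, 2), T) = Pow(T, 3))
Mul(Add(342303, Add(-91494, 206122)), Add(414166, Function('P')(689, 258))) = Mul(Add(342303, Add(-91494, 206122)), Add(414166, Pow(689, 3))) = Mul(Add(342303, 114628), Add(414166, 327082769)) = Mul(456931, 327496935) = 149643502006485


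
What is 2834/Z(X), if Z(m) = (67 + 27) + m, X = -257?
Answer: -2834/163 ≈ -17.387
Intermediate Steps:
Z(m) = 94 + m
2834/Z(X) = 2834/(94 - 257) = 2834/(-163) = 2834*(-1/163) = -2834/163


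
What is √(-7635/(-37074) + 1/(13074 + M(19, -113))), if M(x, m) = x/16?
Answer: √1376997176730240662/2585330674 ≈ 0.45389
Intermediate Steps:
M(x, m) = x/16 (M(x, m) = x*(1/16) = x/16)
√(-7635/(-37074) + 1/(13074 + M(19, -113))) = √(-7635/(-37074) + 1/(13074 + (1/16)*19)) = √(-7635*(-1/37074) + 1/(13074 + 19/16)) = √(2545/12358 + 1/(209203/16)) = √(2545/12358 + 16/209203) = √(532619363/2585330674) = √1376997176730240662/2585330674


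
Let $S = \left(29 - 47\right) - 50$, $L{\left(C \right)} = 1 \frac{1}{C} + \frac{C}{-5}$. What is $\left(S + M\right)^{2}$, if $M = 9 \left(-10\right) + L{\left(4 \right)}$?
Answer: $\frac{10055241}{400} \approx 25138.0$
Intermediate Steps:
$L{\left(C \right)} = \frac{1}{C} - \frac{C}{5}$ ($L{\left(C \right)} = \frac{1}{C} + C \left(- \frac{1}{5}\right) = \frac{1}{C} - \frac{C}{5}$)
$S = -68$ ($S = -18 - 50 = -68$)
$M = - \frac{1811}{20}$ ($M = 9 \left(-10\right) + \left(\frac{1}{4} - \frac{4}{5}\right) = -90 + \left(\frac{1}{4} - \frac{4}{5}\right) = -90 - \frac{11}{20} = - \frac{1811}{20} \approx -90.55$)
$\left(S + M\right)^{2} = \left(-68 - \frac{1811}{20}\right)^{2} = \left(- \frac{3171}{20}\right)^{2} = \frac{10055241}{400}$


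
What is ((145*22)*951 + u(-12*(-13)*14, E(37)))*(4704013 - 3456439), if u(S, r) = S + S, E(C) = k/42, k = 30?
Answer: 3790202171292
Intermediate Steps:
E(C) = 5/7 (E(C) = 30/42 = 30*(1/42) = 5/7)
u(S, r) = 2*S
((145*22)*951 + u(-12*(-13)*14, E(37)))*(4704013 - 3456439) = ((145*22)*951 + 2*(-12*(-13)*14))*(4704013 - 3456439) = (3190*951 + 2*(156*14))*1247574 = (3033690 + 2*2184)*1247574 = (3033690 + 4368)*1247574 = 3038058*1247574 = 3790202171292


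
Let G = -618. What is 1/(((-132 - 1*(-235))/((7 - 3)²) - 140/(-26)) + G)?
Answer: -208/126085 ≈ -0.0016497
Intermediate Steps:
1/(((-132 - 1*(-235))/((7 - 3)²) - 140/(-26)) + G) = 1/(((-132 - 1*(-235))/((7 - 3)²) - 140/(-26)) - 618) = 1/(((-132 + 235)/(4²) - 140*(-1/26)) - 618) = 1/((103/16 + 70/13) - 618) = 1/(2459/208 - 618) = 1/(-126085/208) = -208/126085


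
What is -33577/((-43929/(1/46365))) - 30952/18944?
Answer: -7880176210529/4823066825280 ≈ -1.6339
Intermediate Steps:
-33577/((-43929/(1/46365))) - 30952/18944 = -33577/((-43929/1/46365)) - 30952*1/18944 = -33577/((-43929*46365)) - 3869/2368 = -33577/(-2036768085) - 3869/2368 = -33577*(-1/2036768085) - 3869/2368 = 33577/2036768085 - 3869/2368 = -7880176210529/4823066825280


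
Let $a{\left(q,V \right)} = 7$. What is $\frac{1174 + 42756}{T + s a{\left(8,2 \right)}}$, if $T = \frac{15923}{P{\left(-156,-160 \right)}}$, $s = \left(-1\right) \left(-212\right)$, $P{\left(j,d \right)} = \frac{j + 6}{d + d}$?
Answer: $\frac{329475}{265898} \approx 1.2391$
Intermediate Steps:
$P{\left(j,d \right)} = \frac{6 + j}{2 d}$
$s = 212$
$T = \frac{509536}{15}$ ($T = \frac{15923}{\frac{1}{2} \frac{1}{-160} \left(6 - 156\right)} = \frac{15923}{\frac{1}{2} \left(- \frac{1}{160}\right) \left(-150\right)} = \frac{15923}{\frac{15}{32}} = 15923 \cdot \frac{32}{15} = \frac{509536}{15} \approx 33969.0$)
$\frac{1174 + 42756}{T + s a{\left(8,2 \right)}} = \frac{1174 + 42756}{\frac{509536}{15} + 212 \cdot 7} = \frac{43930}{\frac{509536}{15} + 1484} = \frac{43930}{\frac{531796}{15}} = 43930 \cdot \frac{15}{531796} = \frac{329475}{265898}$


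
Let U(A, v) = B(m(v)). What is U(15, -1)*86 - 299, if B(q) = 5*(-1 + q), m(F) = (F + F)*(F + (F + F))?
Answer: 1851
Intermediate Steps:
m(F) = 6*F² (m(F) = (2*F)*(F + 2*F) = (2*F)*(3*F) = 6*F²)
B(q) = -5 + 5*q
U(A, v) = -5 + 30*v² (U(A, v) = -5 + 5*(6*v²) = -5 + 30*v²)
U(15, -1)*86 - 299 = (-5 + 30*(-1)²)*86 - 299 = (-5 + 30*1)*86 - 299 = (-5 + 30)*86 - 299 = 25*86 - 299 = 2150 - 299 = 1851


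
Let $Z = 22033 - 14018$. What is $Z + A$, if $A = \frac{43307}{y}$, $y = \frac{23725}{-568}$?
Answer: $\frac{165557499}{23725} \approx 6978.2$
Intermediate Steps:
$y = - \frac{23725}{568}$ ($y = 23725 \left(- \frac{1}{568}\right) = - \frac{23725}{568} \approx -41.769$)
$Z = 8015$
$A = - \frac{24598376}{23725}$ ($A = \frac{43307}{- \frac{23725}{568}} = 43307 \left(- \frac{568}{23725}\right) = - \frac{24598376}{23725} \approx -1036.8$)
$Z + A = 8015 - \frac{24598376}{23725} = \frac{165557499}{23725}$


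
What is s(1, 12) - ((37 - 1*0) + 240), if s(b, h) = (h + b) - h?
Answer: -276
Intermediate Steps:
s(b, h) = b (s(b, h) = (b + h) - h = b)
s(1, 12) - ((37 - 1*0) + 240) = 1 - ((37 - 1*0) + 240) = 1 - ((37 + 0) + 240) = 1 - (37 + 240) = 1 - 1*277 = 1 - 277 = -276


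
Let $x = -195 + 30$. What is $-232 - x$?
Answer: $-67$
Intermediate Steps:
$x = -165$
$-232 - x = -232 - -165 = -232 + 165 = -67$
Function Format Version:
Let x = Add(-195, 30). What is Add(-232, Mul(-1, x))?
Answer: -67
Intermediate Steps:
x = -165
Add(-232, Mul(-1, x)) = Add(-232, Mul(-1, -165)) = Add(-232, 165) = -67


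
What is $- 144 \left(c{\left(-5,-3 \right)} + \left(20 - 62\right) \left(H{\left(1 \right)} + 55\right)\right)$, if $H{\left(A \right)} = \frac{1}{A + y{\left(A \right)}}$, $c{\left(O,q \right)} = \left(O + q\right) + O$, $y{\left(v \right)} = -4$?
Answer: $332496$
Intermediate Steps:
$c{\left(O,q \right)} = q + 2 O$
$H{\left(A \right)} = \frac{1}{-4 + A}$ ($H{\left(A \right)} = \frac{1}{A - 4} = \frac{1}{-4 + A}$)
$- 144 \left(c{\left(-5,-3 \right)} + \left(20 - 62\right) \left(H{\left(1 \right)} + 55\right)\right) = - 144 \left(\left(-3 + 2 \left(-5\right)\right) + \left(20 - 62\right) \left(\frac{1}{-4 + 1} + 55\right)\right) = - 144 \left(\left(-3 - 10\right) - 42 \left(\frac{1}{-3} + 55\right)\right) = - 144 \left(-13 - 42 \left(- \frac{1}{3} + 55\right)\right) = - 144 \left(-13 - 2296\right) = \left(-144\right) \left(-2309\right) = 332496$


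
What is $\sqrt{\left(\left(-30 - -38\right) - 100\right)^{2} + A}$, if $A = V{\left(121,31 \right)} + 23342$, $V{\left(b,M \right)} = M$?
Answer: $\sqrt{31837} \approx 178.43$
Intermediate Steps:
$A = 23373$ ($A = 31 + 23342 = 23373$)
$\sqrt{\left(\left(-30 - -38\right) - 100\right)^{2} + A} = \sqrt{\left(\left(-30 - -38\right) - 100\right)^{2} + 23373} = \sqrt{\left(\left(-30 + 38\right) - 100\right)^{2} + 23373} = \sqrt{\left(8 - 100\right)^{2} + 23373} = \sqrt{\left(-92\right)^{2} + 23373} = \sqrt{8464 + 23373} = \sqrt{31837}$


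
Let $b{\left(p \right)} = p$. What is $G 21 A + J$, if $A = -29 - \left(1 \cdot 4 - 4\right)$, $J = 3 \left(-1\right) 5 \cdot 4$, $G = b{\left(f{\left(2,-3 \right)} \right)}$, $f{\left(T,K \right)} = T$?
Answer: $-1278$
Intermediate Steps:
$G = 2$
$J = -60$ ($J = \left(-3\right) 5 \cdot 4 = \left(-15\right) 4 = -60$)
$A = -29$ ($A = -29 - \left(4 - 4\right) = -29 - 0 = -29 + 0 = -29$)
$G 21 A + J = 2 \cdot 21 \left(-29\right) - 60 = 42 \left(-29\right) - 60 = -1218 - 60 = -1278$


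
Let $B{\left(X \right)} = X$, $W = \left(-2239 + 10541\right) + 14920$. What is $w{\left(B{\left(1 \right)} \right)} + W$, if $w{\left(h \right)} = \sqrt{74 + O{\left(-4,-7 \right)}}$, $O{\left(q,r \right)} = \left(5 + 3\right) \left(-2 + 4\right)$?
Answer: $23222 + 3 \sqrt{10} \approx 23232.0$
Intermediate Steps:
$W = 23222$ ($W = 8302 + 14920 = 23222$)
$O{\left(q,r \right)} = 16$ ($O{\left(q,r \right)} = 8 \cdot 2 = 16$)
$w{\left(h \right)} = 3 \sqrt{10}$ ($w{\left(h \right)} = \sqrt{74 + 16} = \sqrt{90} = 3 \sqrt{10}$)
$w{\left(B{\left(1 \right)} \right)} + W = 3 \sqrt{10} + 23222 = 23222 + 3 \sqrt{10}$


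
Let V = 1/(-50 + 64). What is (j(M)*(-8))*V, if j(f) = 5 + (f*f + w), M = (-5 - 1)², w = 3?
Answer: -5216/7 ≈ -745.14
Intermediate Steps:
M = 36 (M = (-6)² = 36)
j(f) = 8 + f² (j(f) = 5 + (f*f + 3) = 5 + (f² + 3) = 5 + (3 + f²) = 8 + f²)
V = 1/14 ≈ 0.071429
(j(M)*(-8))*V = ((8 + 36²)*(-8))*(1/14) = ((8 + 1296)*(-8))*(1/14) = (1304*(-8))*(1/14) = -10432*1/14 = -5216/7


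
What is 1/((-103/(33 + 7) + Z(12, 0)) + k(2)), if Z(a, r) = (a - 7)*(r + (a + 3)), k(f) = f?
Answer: 40/2977 ≈ 0.013436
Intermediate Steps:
Z(a, r) = (-7 + a)*(3 + a + r) (Z(a, r) = (-7 + a)*(r + (3 + a)) = (-7 + a)*(3 + a + r))
1/((-103/(33 + 7) + Z(12, 0)) + k(2)) = 1/((-103/(33 + 7) + (-21 + 12² - 7*0 - 4*12 + 12*0)) + 2) = 1/((-103/40 + (-21 + 144 + 0 - 48 + 0)) + 2) = 1/((-103*1/40 + 75) + 2) = 1/((-103/40 + 75) + 2) = 1/(2897/40 + 2) = 1/(2977/40) = 40/2977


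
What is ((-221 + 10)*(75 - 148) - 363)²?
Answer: 226201600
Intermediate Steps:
((-221 + 10)*(75 - 148) - 363)² = (-211*(-73) - 363)² = (15403 - 363)² = 15040² = 226201600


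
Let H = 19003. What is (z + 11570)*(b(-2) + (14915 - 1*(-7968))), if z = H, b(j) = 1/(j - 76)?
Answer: 18189640743/26 ≈ 6.9960e+8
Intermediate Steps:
b(j) = 1/(-76 + j)
z = 19003
(z + 11570)*(b(-2) + (14915 - 1*(-7968))) = (19003 + 11570)*(1/(-76 - 2) + (14915 - 1*(-7968))) = 30573*(1/(-78) + (14915 + 7968)) = 30573*(-1/78 + 22883) = 30573*(1784873/78) = 18189640743/26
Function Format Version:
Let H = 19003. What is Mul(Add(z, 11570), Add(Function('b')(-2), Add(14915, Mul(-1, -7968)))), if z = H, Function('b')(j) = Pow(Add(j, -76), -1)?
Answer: Rational(18189640743, 26) ≈ 6.9960e+8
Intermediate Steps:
Function('b')(j) = Pow(Add(-76, j), -1)
z = 19003
Mul(Add(z, 11570), Add(Function('b')(-2), Add(14915, Mul(-1, -7968)))) = Mul(Add(19003, 11570), Add(Pow(Add(-76, -2), -1), Add(14915, Mul(-1, -7968)))) = Mul(30573, Add(Pow(-78, -1), Add(14915, 7968))) = Mul(30573, Add(Rational(-1, 78), 22883)) = Mul(30573, Rational(1784873, 78)) = Rational(18189640743, 26)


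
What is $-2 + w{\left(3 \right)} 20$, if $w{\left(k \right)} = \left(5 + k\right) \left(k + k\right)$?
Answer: $958$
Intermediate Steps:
$w{\left(k \right)} = 2 k \left(5 + k\right)$ ($w{\left(k \right)} = \left(5 + k\right) 2 k = 2 k \left(5 + k\right)$)
$-2 + w{\left(3 \right)} 20 = -2 + 2 \cdot 3 \left(5 + 3\right) 20 = -2 + 2 \cdot 3 \cdot 8 \cdot 20 = -2 + 48 \cdot 20 = -2 + 960 = 958$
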